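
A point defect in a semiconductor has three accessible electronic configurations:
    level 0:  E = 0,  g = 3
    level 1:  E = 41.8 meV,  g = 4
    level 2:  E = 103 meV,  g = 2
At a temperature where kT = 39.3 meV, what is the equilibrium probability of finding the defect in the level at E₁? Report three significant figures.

0.305

Eᵢ/kT = 0, 1.0636, 2.6209.
Z = Σ gᵢe^(−Eᵢ/kT) = 3·e^(−0) + 4·e^(−1.0636) + 2·e^(−2.6209) = 3.0000 + 1.3808 + 0.14547 = 4.5263.
P₁ = g₁ e^(−E₁/kT) / Z = 1.3808/4.5263 = 0.305.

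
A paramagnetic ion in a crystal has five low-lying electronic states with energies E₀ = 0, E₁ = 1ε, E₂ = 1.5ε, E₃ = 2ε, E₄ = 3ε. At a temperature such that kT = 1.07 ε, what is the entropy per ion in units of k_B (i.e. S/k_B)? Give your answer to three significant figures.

1.25

Eᵢ/kT = 0, 0.93458, 1.4019, 1.8692, 2.8037.
Z = Σ e^(−Eᵢ/kT) = e^(−0) + e^(−0.93458) + e^(−1.4019) + e^(−1.8692) + e^(−2.8037) = 1.0000 + 0.39275 + 0.24613 + 0.15425 + 0.060585 = 1.8537.
⟨E⟩ = Σ EᵢPᵢ = 0.67551 ε.
S/k_B = ln Z + ⟨E⟩/kT = ln(1.8537) + 0.67551/1.07 = 0.61718 + 0.63132 = 1.25.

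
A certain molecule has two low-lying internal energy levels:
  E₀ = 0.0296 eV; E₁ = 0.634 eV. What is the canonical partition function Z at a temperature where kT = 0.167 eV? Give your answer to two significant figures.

Eᵢ/kT = 0.1772, 3.796.
Z = Σ e^(−Eᵢ/kT) = e^(−0.1772) + e^(−3.796) = 0.8376 + 0.02246 = 0.8601.

Z = 0.86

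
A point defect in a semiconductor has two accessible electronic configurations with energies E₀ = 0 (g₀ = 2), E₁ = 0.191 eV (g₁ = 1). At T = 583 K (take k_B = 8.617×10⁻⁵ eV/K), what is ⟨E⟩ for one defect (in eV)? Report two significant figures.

k_BT = 8.617×10⁻⁵ × 583 K = 0.05024 eV.
Eᵢ/kT = 0, 3.802.
Z = Σ gᵢe^(−Eᵢ/kT) = 2·e^(−0) + 1·e^(−3.802) = 2.000 + 0.02233 = 2.022.
⟨E⟩ = Σ Eᵢ gᵢe^(−Eᵢ/kT) / Z = (0·2.000 + 0.191·0.02233) / 2.022 = 0.0021 eV.

0.0021 eV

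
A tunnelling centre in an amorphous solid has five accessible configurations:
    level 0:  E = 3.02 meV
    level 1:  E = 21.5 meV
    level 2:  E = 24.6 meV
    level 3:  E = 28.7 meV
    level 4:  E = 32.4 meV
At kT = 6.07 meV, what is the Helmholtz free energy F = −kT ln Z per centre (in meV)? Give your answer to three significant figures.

Eᵢ/kT = 0.49753, 3.5420, 4.0527, 4.7282, 5.3377.
Z = Σ e^(−Eᵢ/kT) = e^(−0.49753) + e^(−3.5420) + e^(−4.0527) + e^(−4.7282) + e^(−5.3377) = 0.60803 + 0.028955 + 0.017375 + 0.0088424 + 0.0048069 = 0.66801.
F = −kT ln Z = −6.07 × ln(0.66801) = −6.07 × -0.40345 = 2.45 meV.

2.45 meV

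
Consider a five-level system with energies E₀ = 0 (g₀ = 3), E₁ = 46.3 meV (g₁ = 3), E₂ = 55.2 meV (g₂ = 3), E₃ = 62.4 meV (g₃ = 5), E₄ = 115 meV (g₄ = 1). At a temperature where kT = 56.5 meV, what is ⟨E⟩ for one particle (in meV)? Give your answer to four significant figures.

33.43 meV

Eᵢ/kT = 0, 0.819469, 0.976991, 1.10442, 2.03540.
Z = Σ gᵢe^(−Eᵢ/kT) = 3·e^(−0) + 3·e^(−0.819469) + 3·e^(−0.976991) + 5·e^(−1.10442) + 1·e^(−2.03540) = 3.00000 + 1.32200 + 1.12933 + 1.65702 + 0.130628 = 7.23898.
⟨E⟩ = Σ Eᵢ gᵢe^(−Eᵢ/kT) / Z = (0·3.00000 + 46.3·1.32200 + 55.2·1.12933 + 62.4·1.65702 + 115·0.130628) / 7.23898 = 33.43 meV.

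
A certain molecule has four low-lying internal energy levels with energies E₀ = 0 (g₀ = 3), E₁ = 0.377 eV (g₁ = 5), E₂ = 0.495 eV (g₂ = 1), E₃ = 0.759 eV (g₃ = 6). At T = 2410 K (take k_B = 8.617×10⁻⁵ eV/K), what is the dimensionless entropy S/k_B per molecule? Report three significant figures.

1.96

k_BT = 8.617×10⁻⁵ × 2410 K = 0.20767 eV.
Eᵢ/kT = 0, 1.8154, 2.3836, 3.6548.
Z = Σ gᵢe^(−Eᵢ/kT) = 3·e^(−0) + 5·e^(−1.8154) + 1·e^(−2.3836) + 6·e^(−3.6548) = 3.0000 + 0.81386 + 0.092218 + 0.15520 = 4.0613.
⟨E⟩ = Σ EᵢPᵢ = 0.11579 eV.
S/k_B = ln Z + ⟨E⟩/kT = ln(4.0613) + 0.11579/0.20767 = 1.4015 + 0.55757 = 1.96.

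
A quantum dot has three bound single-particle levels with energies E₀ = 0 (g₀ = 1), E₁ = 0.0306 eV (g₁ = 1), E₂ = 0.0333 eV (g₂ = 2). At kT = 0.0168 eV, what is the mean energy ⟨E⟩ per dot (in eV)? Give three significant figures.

Eᵢ/kT = 0, 1.8214, 1.9821.
Z = Σ gᵢe^(−Eᵢ/kT) = 1·e^(−0) + 1·e^(−1.8214) + 2·e^(−1.9821) = 1.0000 + 0.16180 + 0.27556 = 1.4374.
⟨E⟩ = Σ Eᵢ gᵢe^(−Eᵢ/kT) / Z = (0·1.0000 + 0.0306·0.16180 + 0.0333·0.27556) / 1.4374 = 0.00983 eV.

0.00983 eV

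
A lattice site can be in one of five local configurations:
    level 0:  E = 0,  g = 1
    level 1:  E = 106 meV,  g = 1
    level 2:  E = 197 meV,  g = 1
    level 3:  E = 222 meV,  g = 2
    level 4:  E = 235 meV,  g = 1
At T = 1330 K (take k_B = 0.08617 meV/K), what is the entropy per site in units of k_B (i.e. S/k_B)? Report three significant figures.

k_BT = 0.08617 × 1330 K = 114.61 meV.
Eᵢ/kT = 0, 0.92488, 1.7189, 1.9370, 2.0504.
Z = Σ gᵢe^(−Eᵢ/kT) = 1·e^(−0) + 1·e^(−0.92488) + 1·e^(−1.7189) + 2·e^(−1.9370) + 1·e^(−2.0504) = 1.0000 + 0.39658 + 0.17926 + 0.28827 + 0.12868 = 1.9928.
⟨E⟩ = Σ EᵢPᵢ = 86.104 meV.
S/k_B = ln Z + ⟨E⟩/kT = ln(1.9928) + 86.104/114.61 = 0.68954 + 0.75128 = 1.44.

1.44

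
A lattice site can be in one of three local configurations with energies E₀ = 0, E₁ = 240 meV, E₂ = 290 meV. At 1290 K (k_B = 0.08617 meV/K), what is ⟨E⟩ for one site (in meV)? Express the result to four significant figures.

41.25 meV

k_BT = 0.08617 × 1290 K = 111.159 meV.
Eᵢ/kT = 0, 2.15907, 2.60888.
Z = Σ e^(−Eᵢ/kT) = e^(−0) + e^(−2.15907) + e^(−2.60888) = 1.00000 + 0.115432 + 0.0736169 = 1.18905.
⟨E⟩ = Σ Eᵢ e^(−Eᵢ/kT) / Z = (0·1.00000 + 240·0.115432 + 290·0.0736169) / 1.18905 = 41.25 meV.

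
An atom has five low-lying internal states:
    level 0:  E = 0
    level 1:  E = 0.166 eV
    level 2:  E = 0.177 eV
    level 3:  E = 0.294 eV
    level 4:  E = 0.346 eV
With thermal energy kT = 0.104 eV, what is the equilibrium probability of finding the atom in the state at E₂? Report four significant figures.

Eᵢ/kT = 0, 1.59615, 1.70192, 2.82692, 3.32692.
Z = Σ e^(−Eᵢ/kT) = e^(−0) + e^(−1.59615) + e^(−1.70192) + e^(−2.82692) + e^(−3.32692) = 1.00000 + 0.202675 + 0.182333 + 0.0591949 + 0.0359035 = 1.48011.
P₂ = e^(−E₂/kT) / Z = 0.182333/1.48011 = 0.1232.

0.1232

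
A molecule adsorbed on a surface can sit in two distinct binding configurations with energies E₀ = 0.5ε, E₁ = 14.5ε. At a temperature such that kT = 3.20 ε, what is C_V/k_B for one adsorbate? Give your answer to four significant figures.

0.2350

Eᵢ/kT = 0.156250, 4.53125.
Z = Σ e^(−Eᵢ/kT) = e^(−0.156250) + e^(−4.53125) = 0.855345 + 0.0107672 = 0.866112.
⟨E⟩ = 0.674043 ε, ⟨E²⟩ = 2.86065 ε².
C_V/k_B = (⟨E²⟩ − ⟨E⟩²)/(kT)² = (2.86065 − 0.454334)/10.2400 = 0.2350.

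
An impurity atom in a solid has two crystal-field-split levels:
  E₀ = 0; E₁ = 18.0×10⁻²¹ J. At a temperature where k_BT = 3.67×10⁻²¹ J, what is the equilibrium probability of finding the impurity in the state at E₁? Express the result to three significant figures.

Eᵢ/kT = 0, 4.9046.
Z = Σ e^(−Eᵢ/kT) = e^(−0) + e^(−4.9046) = 1.0000 + 0.0074124 = 1.0074.
P₁ = e^(−E₁/kT) / Z = 0.0074124/1.0074 = 0.00736.

0.00736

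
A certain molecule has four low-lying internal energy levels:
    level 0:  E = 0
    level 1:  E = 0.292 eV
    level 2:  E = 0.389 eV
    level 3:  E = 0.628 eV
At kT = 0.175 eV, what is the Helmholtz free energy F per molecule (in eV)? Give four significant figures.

-0.04917 eV

Eᵢ/kT = 0, 1.66857, 2.22286, 3.58857.
Z = Σ e^(−Eᵢ/kT) = e^(−0) + e^(−1.66857) + e^(−2.22286) + e^(−3.58857) = 1.00000 + 0.188516 + 0.108299 + 0.0276378 = 1.32445.
F = −kT ln Z = −0.175 × ln(1.32445) = −0.175 × 0.280997 = -0.04917 eV.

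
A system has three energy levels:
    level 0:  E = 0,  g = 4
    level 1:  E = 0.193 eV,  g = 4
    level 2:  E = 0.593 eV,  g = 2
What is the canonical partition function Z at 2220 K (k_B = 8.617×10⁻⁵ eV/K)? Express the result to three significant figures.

Z = 5.55

k_BT = 8.617×10⁻⁵ × 2220 K = 0.19130 eV.
Eᵢ/kT = 0, 1.0089, 3.0998.
Z = Σ gᵢe^(−Eᵢ/kT) = 4·e^(−0) + 4·e^(−1.0089) + 2·e^(−3.0998) = 4.0000 + 1.4585 + 0.090116 = 5.5486.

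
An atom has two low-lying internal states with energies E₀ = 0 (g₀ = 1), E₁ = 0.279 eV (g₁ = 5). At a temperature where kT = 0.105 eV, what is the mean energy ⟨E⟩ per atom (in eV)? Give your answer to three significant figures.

Eᵢ/kT = 0, 2.6571.
Z = Σ gᵢe^(−Eᵢ/kT) = 1·e^(−0) + 5·e^(−2.6571) = 1.0000 + 0.35076 = 1.3508.
⟨E⟩ = Σ Eᵢ gᵢe^(−Eᵢ/kT) / Z = (0·1.0000 + 0.279·0.35076) / 1.3508 = 0.0724 eV.

0.0724 eV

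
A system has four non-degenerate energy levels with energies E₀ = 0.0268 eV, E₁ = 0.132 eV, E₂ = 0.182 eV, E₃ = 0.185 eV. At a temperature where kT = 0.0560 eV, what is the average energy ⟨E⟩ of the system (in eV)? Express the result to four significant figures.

0.05439 eV

Eᵢ/kT = 0.478571, 2.35714, 3.25000, 3.30357.
Z = Σ e^(−Eᵢ/kT) = e^(−0.478571) + e^(−2.35714) + e^(−3.25000) + e^(−3.30357) = 0.619668 + 0.0946907 + 0.0387742 + 0.0367517 = 0.789885.
⟨E⟩ = Σ Eᵢ e^(−Eᵢ/kT) / Z = (0.0268·0.619668 + 0.132·0.0946907 + 0.182·0.0387742 + 0.185·0.0367517) / 0.789885 = 0.05439 eV.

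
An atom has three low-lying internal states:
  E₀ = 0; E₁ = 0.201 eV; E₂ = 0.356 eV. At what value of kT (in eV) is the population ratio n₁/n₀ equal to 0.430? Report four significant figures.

n₁/n₀ = exp[−(E₁−E₀)/kT] = 0.430.
⇒ (E₁−E₀)/kT = ln(1/0.430) = ln(2.32558) = 0.843969.
kT = 0.201 eV / 0.843969 = 0.2382 eV.

0.2382 eV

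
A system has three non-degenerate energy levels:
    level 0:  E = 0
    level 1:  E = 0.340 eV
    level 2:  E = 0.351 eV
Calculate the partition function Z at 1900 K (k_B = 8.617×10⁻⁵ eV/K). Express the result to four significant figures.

k_BT = 8.617×10⁻⁵ × 1900 K = 0.163723 eV.
Eᵢ/kT = 0, 2.07668, 2.14386.
Z = Σ e^(−Eᵢ/kT) = e^(−0) + e^(−2.07668) + e^(−2.14386) = 1.00000 + 0.125346 + 0.117202 = 1.24255.

Z = 1.243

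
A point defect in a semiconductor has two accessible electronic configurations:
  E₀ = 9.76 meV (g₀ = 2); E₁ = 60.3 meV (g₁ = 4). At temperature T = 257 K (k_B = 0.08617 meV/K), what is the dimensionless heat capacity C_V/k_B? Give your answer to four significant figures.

0.7332

k_BT = 0.08617 × 257 K = 22.1457 meV.
Eᵢ/kT = 0.440718, 2.72288.
Z = Σ gᵢe^(−Eᵢ/kT) = 2·e^(−0.440718) + 4·e^(−2.72288) = 1.28715 + 0.262741 = 1.54989.
⟨E⟩ = 18.3277 meV, ⟨E²⟩ = 695.508 meV².
C_V/k_B = (⟨E²⟩ − ⟨E⟩²)/(kT)² = (695.508 − 335.905)/490.432 = 0.7332.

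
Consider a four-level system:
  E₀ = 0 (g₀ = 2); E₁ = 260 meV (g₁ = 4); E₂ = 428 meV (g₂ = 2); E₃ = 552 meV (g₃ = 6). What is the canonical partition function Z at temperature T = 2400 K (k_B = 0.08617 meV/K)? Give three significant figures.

Z = 3.81

k_BT = 0.08617 × 2400 K = 206.81 meV.
Eᵢ/kT = 0, 1.2572, 2.0695, 2.6691.
Z = Σ gᵢe^(−Eᵢ/kT) = 2·e^(−0) + 4·e^(−1.2572) + 2·e^(−2.0695) + 6·e^(−2.6691) = 2.0000 + 1.1378 + 0.25250 + 0.41589 = 3.8062.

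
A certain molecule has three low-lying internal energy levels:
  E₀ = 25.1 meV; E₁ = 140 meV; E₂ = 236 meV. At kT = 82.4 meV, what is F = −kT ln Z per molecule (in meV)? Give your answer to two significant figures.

1.9 meV

Eᵢ/kT = 0.3046, 1.699, 2.864.
Z = Σ e^(−Eᵢ/kT) = e^(−0.3046) + e^(−1.699) + e^(−2.864) = 0.7374 + 0.1829 + 0.05704 = 0.9773.
F = −kT ln Z = −82.4 × ln(0.9773) = −82.4 × -0.02296 = 1.9 meV.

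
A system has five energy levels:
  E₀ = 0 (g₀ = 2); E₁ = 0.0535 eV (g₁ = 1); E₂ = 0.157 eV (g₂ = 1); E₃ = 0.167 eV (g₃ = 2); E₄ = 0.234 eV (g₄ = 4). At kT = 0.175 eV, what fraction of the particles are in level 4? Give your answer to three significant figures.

0.212

Eᵢ/kT = 0, 0.30571, 0.89714, 0.95429, 1.3371.
Z = Σ gᵢe^(−Eᵢ/kT) = 2·e^(−0) + 1·e^(−0.30571) + 1·e^(−0.89714) + 2·e^(−0.95429) + 4·e^(−1.3371) = 2.0000 + 0.73660 + 0.40773 + 0.77017 + 1.0504 = 4.9649.
P₄ = g₄ e^(−E₄/kT) / Z = 1.0504/4.9649 = 0.212.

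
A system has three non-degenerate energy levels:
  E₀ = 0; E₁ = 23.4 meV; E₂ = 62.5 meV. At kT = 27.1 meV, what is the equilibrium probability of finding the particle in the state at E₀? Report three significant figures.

0.657

Eᵢ/kT = 0, 0.86347, 2.3063.
Z = Σ e^(−Eᵢ/kT) = e^(−0) + e^(−0.86347) + e^(−2.3063) = 1.0000 + 0.42170 + 0.099629 = 1.5213.
P₀ = e^(−E₀/kT) / Z = 1.0000/1.5213 = 0.657.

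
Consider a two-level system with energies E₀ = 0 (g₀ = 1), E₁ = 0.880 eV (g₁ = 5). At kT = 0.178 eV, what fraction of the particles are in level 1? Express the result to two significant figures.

Eᵢ/kT = 0, 4.944.
Z = Σ gᵢe^(−Eᵢ/kT) = 1·e^(−0) + 5·e^(−4.944) = 1.000 + 0.03563 = 1.036.
P₁ = g₁ e^(−E₁/kT) / Z = 0.03563/1.036 = 0.034.

0.034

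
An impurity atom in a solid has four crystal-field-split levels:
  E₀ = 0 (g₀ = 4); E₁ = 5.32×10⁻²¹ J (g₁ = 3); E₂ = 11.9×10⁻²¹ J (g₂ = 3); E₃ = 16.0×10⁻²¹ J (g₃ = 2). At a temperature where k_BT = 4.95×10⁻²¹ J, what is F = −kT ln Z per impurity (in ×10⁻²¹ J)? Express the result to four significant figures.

Eᵢ/kT = 0, 1.07475, 2.40404, 3.23232.
Z = Σ gᵢe^(−Eᵢ/kT) = 4·e^(−0) + 3·e^(−1.07475) + 3·e^(−2.40404) + 2·e^(−3.23232) = 4.00000 + 1.02415 + 0.271057 + 0.0789317 = 5.37414.
F = −kT ln Z = −4.95 × ln(5.37414) = −4.95 × 1.68160 = -8.324 ×10⁻²¹ J.

-8.324 ×10⁻²¹ J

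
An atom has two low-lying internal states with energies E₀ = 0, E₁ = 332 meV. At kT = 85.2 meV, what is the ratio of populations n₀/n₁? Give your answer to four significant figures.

n₀/n₁ = exp[−(E₀−E₁)/kT] = exp(−(-332 meV)/(85.2 meV)) = exp(3.89671) = 49.24.

49.24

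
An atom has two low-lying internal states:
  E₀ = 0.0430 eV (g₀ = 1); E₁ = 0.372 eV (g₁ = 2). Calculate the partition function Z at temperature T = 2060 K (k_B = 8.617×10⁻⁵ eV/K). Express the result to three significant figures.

Z = 1.03

k_BT = 8.617×10⁻⁵ × 2060 K = 0.17751 eV.
Eᵢ/kT = 0.24224, 2.0957.
Z = Σ gᵢe^(−Eᵢ/kT) = 1·e^(−0.24224) + 2·e^(−2.0957) = 0.78487 + 0.24597 = 1.0308.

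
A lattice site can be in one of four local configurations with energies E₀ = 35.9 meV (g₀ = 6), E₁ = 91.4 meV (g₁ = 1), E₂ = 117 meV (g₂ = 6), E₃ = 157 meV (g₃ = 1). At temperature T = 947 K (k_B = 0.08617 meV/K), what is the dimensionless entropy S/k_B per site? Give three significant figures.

k_BT = 0.08617 × 947 K = 81.603 meV.
Eᵢ/kT = 0.43993, 1.1201, 1.4338, 1.9239.
Z = Σ gᵢe^(−Eᵢ/kT) = 6·e^(−0.43993) + 1·e^(−1.1201) + 6·e^(−1.4338) + 1·e^(−1.9239) = 3.8645 + 0.32625 + 1.4304 + 0.14604 = 5.7672.
⟨E⟩ = Σ EᵢPᵢ = 62.221 meV.
S/k_B = ln Z + ⟨E⟩/kT = ln(5.7672) + 62.221/81.603 = 1.7522 + 0.76248 = 2.51.

2.51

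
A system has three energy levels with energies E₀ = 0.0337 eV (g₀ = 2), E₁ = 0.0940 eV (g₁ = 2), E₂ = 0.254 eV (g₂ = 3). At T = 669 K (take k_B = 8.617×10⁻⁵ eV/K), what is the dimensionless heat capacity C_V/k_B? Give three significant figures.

0.497

k_BT = 8.617×10⁻⁵ × 669 K = 0.057648 eV.
Eᵢ/kT = 0.58458, 1.6306, 4.4061.
Z = Σ gᵢe^(−Eᵢ/kT) = 2·e^(−0.58458) + 2·e^(−1.6306) + 3·e^(−4.4061) = 1.1147 + 0.39162 + 0.036608 = 1.5429.
⟨E⟩ = 0.054233 eV, ⟨E²⟩ = 0.0045940 eV².
C_V/k_B = (⟨E²⟩ − ⟨E⟩²)/(kT)² = (0.0045940 − 0.0029412)/0.0033233 = 0.497.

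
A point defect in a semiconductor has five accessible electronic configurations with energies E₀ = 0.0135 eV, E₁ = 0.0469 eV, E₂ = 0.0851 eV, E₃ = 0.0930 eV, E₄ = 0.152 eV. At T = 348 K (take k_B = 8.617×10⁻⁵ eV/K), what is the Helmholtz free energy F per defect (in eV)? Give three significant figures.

0.00133 eV

k_BT = 8.617×10⁻⁵ × 348 K = 0.029987 eV.
Eᵢ/kT = 0.45020, 1.5640, 2.8379, 3.1013, 5.0689.
Z = Σ e^(−Eᵢ/kT) = e^(−0.45020) + e^(−1.5640) + e^(−2.8379) + e^(−3.1013) + e^(−5.0689) = 0.63750 + 0.20930 + 0.058548 + 0.044991 + 0.0062893 = 0.95663.
F = −kT ln Z = −0.029987 × ln(0.95663) = −0.029987 × -0.044339 = 0.00133 eV.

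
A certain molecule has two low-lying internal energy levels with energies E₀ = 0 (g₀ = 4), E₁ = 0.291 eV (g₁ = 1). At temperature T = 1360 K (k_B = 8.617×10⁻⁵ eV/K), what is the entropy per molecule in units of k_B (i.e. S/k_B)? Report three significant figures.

1.46

k_BT = 8.617×10⁻⁵ × 1360 K = 0.11719 eV.
Eᵢ/kT = 0, 2.4831.
Z = Σ gᵢe^(−Eᵢ/kT) = 4·e^(−0) + 1·e^(−2.4831) = 4.0000 + 0.083484 = 4.0835.
⟨E⟩ = Σ EᵢPᵢ = 0.0059493 eV.
S/k_B = ln Z + ⟨E⟩/kT = ln(4.0835) + 0.0059493/0.11719 = 1.4070 + 0.050766 = 1.46.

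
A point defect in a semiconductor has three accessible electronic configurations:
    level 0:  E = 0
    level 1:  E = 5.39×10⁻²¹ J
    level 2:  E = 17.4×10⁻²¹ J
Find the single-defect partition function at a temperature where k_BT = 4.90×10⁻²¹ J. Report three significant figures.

Z = 1.36

Eᵢ/kT = 0, 1.1000, 3.5510.
Z = Σ e^(−Eᵢ/kT) = e^(−0) + e^(−1.1000) + e^(−3.5510) = 1.0000 + 0.33287 + 0.028696 = 1.3616.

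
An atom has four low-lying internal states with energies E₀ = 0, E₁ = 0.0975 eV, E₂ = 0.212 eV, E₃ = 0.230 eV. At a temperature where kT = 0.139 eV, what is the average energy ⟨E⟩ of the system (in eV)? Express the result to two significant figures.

Eᵢ/kT = 0, 0.7014, 1.525, 1.655.
Z = Σ e^(−Eᵢ/kT) = e^(−0) + e^(−0.7014) + e^(−1.525) + e^(−1.655) = 1.000 + 0.4959 + 0.2176 + 0.1911 = 1.905.
⟨E⟩ = Σ Eᵢ e^(−Eᵢ/kT) / Z = (0·1.000 + 0.0975·0.4959 + 0.212·0.2176 + 0.230·0.1911) / 1.905 = 0.073 eV.

0.073 eV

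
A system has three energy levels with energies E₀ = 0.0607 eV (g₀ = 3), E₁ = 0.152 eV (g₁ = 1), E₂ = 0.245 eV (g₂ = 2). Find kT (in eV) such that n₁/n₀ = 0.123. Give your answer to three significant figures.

n₁/n₀ = (g₁/g₀) exp[−(E₁−E₀)/kT] = 0.123.
⇒ (E₁−E₀)/kT = ln((1/3)/0.123) = ln(2.7100) = 0.99695.
kT = 0.0913 eV / 0.99695 = 0.0916 eV.

0.0916 eV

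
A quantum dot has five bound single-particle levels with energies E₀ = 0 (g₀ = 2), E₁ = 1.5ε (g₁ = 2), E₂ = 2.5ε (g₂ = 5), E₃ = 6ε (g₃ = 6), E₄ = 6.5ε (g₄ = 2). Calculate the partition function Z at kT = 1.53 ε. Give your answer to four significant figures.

Eᵢ/kT = 0, 0.980392, 1.63399, 3.92157, 4.24837.
Z = Σ gᵢe^(−Eᵢ/kT) = 2·e^(−0) + 2·e^(−0.980392) + 5·e^(−1.63399) + 6·e^(−3.92157) + 2·e^(−4.24837) = 2.00000 + 0.750328 + 0.975747 + 0.118860 + 0.0285750 = 3.87351.

Z = 3.874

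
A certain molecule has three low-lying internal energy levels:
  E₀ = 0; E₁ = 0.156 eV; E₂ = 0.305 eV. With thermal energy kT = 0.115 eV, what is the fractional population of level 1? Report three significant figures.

0.194

Eᵢ/kT = 0, 1.3565, 2.6522.
Z = Σ e^(−Eᵢ/kT) = e^(−0) + e^(−1.3565) + e^(−2.6522) = 1.0000 + 0.25756 + 0.070496 = 1.3281.
P₁ = e^(−E₁/kT) / Z = 0.25756/1.3281 = 0.194.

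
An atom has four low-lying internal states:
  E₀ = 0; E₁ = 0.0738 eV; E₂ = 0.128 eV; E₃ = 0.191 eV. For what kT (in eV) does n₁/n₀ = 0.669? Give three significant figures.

0.184 eV

n₁/n₀ = exp[−(E₁−E₀)/kT] = 0.669.
⇒ (E₁−E₀)/kT = ln(1/0.669) = ln(1.4948) = 0.40199.
kT = 0.0738 eV / 0.40199 = 0.184 eV.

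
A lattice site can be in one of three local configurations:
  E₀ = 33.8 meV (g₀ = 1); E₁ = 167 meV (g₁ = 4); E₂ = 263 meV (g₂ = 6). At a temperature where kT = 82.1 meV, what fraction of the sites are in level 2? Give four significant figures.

0.1705

Eᵢ/kT = 0.411693, 2.03410, 3.20341.
Z = Σ gᵢe^(−Eᵢ/kT) = 1·e^(−0.411693) + 4·e^(−2.03410) + 6·e^(−3.20341) = 0.662528 + 0.523193 + 0.243741 = 1.42946.
P₂ = g₂ e^(−E₂/kT) / Z = 0.243741/1.42946 = 0.1705.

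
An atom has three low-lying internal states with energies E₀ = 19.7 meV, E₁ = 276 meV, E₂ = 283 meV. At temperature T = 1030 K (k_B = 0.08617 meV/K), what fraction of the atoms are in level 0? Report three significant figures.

k_BT = 0.08617 × 1030 K = 88.755 meV.
Eᵢ/kT = 0.22196, 3.1097, 3.1886.
Z = Σ e^(−Eᵢ/kT) = e^(−0.22196) + e^(−3.1097) + e^(−3.1886) = 0.80095 + 0.044614 + 0.041230 = 0.88679.
P₀ = e^(−E₀/kT) / Z = 0.80095/0.88679 = 0.903.

0.903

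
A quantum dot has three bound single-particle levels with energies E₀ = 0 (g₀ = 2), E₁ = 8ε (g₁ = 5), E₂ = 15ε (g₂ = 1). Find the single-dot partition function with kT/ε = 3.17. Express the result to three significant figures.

Z = 2.41

Eᵢ/kT = 0, 2.5237, 4.7319.
Z = Σ gᵢe^(−Eᵢ/kT) = 2·e^(−0) + 5·e^(−2.5237) + 1·e^(−4.7319) = 2.0000 + 0.40081 + 0.0088097 = 2.4096.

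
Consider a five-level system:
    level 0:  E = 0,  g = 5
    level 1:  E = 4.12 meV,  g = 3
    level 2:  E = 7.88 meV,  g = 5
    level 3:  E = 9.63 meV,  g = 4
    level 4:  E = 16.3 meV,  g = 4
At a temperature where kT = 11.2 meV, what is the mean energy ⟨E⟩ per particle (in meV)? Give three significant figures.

4.89 meV

Eᵢ/kT = 0, 0.36786, 0.70357, 0.85982, 1.4554.
Z = Σ gᵢe^(−Eᵢ/kT) = 5·e^(−0) + 3·e^(−0.36786) + 5·e^(−0.70357) + 4·e^(−0.85982) + 4·e^(−1.4554) = 5.0000 + 2.0766 + 2.4741 + 1.6930 + 0.93323 = 12.177.
⟨E⟩ = Σ Eᵢ gᵢe^(−Eᵢ/kT) / Z = (0·5.0000 + 4.12·2.0766 + 7.88·2.4741 + 9.63·1.6930 + 16.3·0.93323) / 12.177 = 4.89 meV.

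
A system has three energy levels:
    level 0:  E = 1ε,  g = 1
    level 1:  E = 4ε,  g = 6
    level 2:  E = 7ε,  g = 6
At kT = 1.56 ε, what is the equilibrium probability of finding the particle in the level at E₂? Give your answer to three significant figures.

0.0639

Eᵢ/kT = 0.64103, 2.5641, 4.4872.
Z = Σ gᵢe^(−Eᵢ/kT) = 1·e^(−0.64103) + 6·e^(−2.5641) + 6·e^(−4.4872) = 0.52675 + 0.46193 + 0.067513 = 1.0562.
P₂ = g₂ e^(−E₂/kT) / Z = 0.067513/1.0562 = 0.0639.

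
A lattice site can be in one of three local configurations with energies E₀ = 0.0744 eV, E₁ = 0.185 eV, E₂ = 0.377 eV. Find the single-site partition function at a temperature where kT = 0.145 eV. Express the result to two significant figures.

Z = 0.95

Eᵢ/kT = 0.5131, 1.276, 2.600.
Z = Σ e^(−Eᵢ/kT) = e^(−0.5131) + e^(−1.276) + e^(−2.600) = 0.5986 + 0.2792 + 0.07427 = 0.9521.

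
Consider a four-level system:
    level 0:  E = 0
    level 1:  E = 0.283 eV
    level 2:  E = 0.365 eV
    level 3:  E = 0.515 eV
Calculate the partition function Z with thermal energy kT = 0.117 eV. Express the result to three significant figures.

Eᵢ/kT = 0, 2.4188, 3.1197, 4.4017.
Z = Σ e^(−Eᵢ/kT) = e^(−0) + e^(−2.4188) + e^(−3.1197) + e^(−4.4017) = 1.0000 + 0.089028 + 0.044170 + 0.012256 = 1.1455.

Z = 1.15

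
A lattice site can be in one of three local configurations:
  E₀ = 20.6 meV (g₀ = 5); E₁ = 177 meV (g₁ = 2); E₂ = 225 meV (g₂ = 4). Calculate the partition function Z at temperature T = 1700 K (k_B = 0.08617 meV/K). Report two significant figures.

k_BT = 0.08617 × 1700 K = 146.5 meV.
Eᵢ/kT = 0.1406, 1.208, 1.536.
Z = Σ gᵢe^(−Eᵢ/kT) = 5·e^(−0.1406) + 2·e^(−1.208) + 4·e^(−1.536) = 4.344 + 0.5976 + 0.8610 = 5.803.

Z = 5.8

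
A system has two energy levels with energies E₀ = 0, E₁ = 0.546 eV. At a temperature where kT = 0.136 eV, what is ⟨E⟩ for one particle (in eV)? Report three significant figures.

0.00968 eV

Eᵢ/kT = 0, 4.0147.
Z = Σ e^(−Eᵢ/kT) = e^(−0) + e^(−4.0147) = 1.0000 + 0.018048 = 1.0180.
⟨E⟩ = Σ Eᵢ e^(−Eᵢ/kT) / Z = (0·1.0000 + 0.546·0.018048) / 1.0180 = 0.00968 eV.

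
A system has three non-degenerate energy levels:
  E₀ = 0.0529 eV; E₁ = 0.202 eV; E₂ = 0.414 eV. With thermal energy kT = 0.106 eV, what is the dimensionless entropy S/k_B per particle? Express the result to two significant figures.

Eᵢ/kT = 0.4991, 1.906, 3.906.
Z = Σ e^(−Eᵢ/kT) = e^(−0.4991) + e^(−1.906) + e^(−3.906) = 0.6071 + 0.1487 + 0.02012 = 0.7759.
⟨E⟩ = Σ EᵢPᵢ = 0.09084 eV.
S/k_B = ln Z + ⟨E⟩/kT = ln(0.7759) + 0.09084/0.106 = -0.2537 + 0.8570 = 0.60.

0.60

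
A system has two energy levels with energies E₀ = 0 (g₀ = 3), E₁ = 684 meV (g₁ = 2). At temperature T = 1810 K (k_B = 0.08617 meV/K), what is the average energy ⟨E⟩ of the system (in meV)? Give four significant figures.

5.633 meV

k_BT = 0.08617 × 1810 K = 155.968 meV.
Eᵢ/kT = 0, 4.38551.
Z = Σ gᵢe^(−Eᵢ/kT) = 3·e^(−0) + 2·e^(−4.38551) = 3.00000 + 0.0249131 = 3.02491.
⟨E⟩ = Σ Eᵢ gᵢe^(−Eᵢ/kT) / Z = (0·3.00000 + 684·0.0249131) / 3.02491 = 5.633 meV.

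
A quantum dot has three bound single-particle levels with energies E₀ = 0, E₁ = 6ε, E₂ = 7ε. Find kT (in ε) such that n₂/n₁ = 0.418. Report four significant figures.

1.146 ε

n₂/n₁ = exp[−(E₂−E₁)/kT] = 0.418.
⇒ (E₂−E₁)/kT = ln(1/0.418) = ln(2.39234) = 0.872272.
kT = 1ε / 0.872272 = 1.146 ε.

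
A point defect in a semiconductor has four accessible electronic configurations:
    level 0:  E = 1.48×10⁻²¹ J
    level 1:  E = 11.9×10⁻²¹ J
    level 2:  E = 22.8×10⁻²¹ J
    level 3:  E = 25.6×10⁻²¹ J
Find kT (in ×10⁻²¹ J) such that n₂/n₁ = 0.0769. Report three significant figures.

4.25 ×10⁻²¹ J

n₂/n₁ = exp[−(E₂−E₁)/kT] = 0.0769.
⇒ (E₂−E₁)/kT = ln(1/0.0769) = ln(13.004) = 2.5653.
kT = 10.9 ×10⁻²¹ J / 2.5653 = 4.25 ×10⁻²¹ J.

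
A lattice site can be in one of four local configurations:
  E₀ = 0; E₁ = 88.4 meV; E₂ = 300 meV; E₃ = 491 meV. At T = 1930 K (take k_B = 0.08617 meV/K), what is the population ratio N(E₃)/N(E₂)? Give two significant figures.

0.32

k_BT = 0.08617 × 1930 K = 166.3 meV.
n₃/n₂ = exp[−(E₃−E₂)/kT] = exp(−(191 meV)/(166.3 meV)) = exp(-1.149) = 0.32.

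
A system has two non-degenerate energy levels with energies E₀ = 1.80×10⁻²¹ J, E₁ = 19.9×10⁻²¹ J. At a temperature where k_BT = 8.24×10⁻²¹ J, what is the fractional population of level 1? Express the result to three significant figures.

Eᵢ/kT = 0.21845, 2.4150.
Z = Σ e^(−Eᵢ/kT) = e^(−0.21845) + e^(−2.4150) = 0.80376 + 0.089367 = 0.89313.
P₁ = e^(−E₁/kT) / Z = 0.089367/0.89313 = 0.100.

0.100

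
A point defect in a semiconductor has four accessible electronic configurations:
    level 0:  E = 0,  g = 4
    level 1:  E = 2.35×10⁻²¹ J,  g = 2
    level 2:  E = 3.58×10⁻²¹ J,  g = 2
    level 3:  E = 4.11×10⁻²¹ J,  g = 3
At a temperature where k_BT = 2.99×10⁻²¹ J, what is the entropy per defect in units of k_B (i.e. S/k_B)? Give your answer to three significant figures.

Eᵢ/kT = 0, 0.78595, 1.1973, 1.3746.
Z = Σ gᵢe^(−Eᵢ/kT) = 4·e^(−0) + 2·e^(−0.78595) + 2·e^(−1.1973) + 3·e^(−1.3746) = 4.0000 + 0.91137 + 0.60402 + 0.75882 = 6.2742.
⟨E⟩ = Σ EᵢPᵢ = 1.1831 ×10⁻²¹ J.
S/k_B = ln Z + ⟨E⟩/kT = ln(6.2742) + 1.1831/2.99 = 1.8364 + 0.39569 = 2.23.

2.23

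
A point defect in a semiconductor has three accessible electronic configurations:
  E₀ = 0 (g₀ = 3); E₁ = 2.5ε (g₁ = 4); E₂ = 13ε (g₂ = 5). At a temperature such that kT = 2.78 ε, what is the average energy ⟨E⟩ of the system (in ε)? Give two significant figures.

Eᵢ/kT = 0, 0.8993, 4.676.
Z = Σ gᵢe^(−Eᵢ/kT) = 3·e^(−0) + 4·e^(−0.8993) + 5·e^(−4.676) = 3.000 + 1.627 + 0.04658 = 4.674.
⟨E⟩ = Σ Eᵢ gᵢe^(−Eᵢ/kT) / Z = (0·3.000 + 2.5·1.627 + 13·0.04658) / 4.674 = 1.0 ε.

1.0 ε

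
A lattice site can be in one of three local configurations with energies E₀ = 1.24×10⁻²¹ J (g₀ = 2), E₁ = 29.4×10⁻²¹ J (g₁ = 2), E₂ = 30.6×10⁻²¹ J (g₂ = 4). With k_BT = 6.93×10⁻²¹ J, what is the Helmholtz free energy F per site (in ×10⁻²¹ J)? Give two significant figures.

Eᵢ/kT = 0.1789, 4.242, 4.416.
Z = Σ gᵢe^(−Eᵢ/kT) = 2·e^(−0.1789) + 2·e^(−4.242) + 4·e^(−4.416) = 1.672 + 0.02876 + 0.04833 = 1.749.
F = −kT ln Z = −6.93 × ln(1.749) = −6.93 × 0.5590 = -3.9 ×10⁻²¹ J.

-3.9 ×10⁻²¹ J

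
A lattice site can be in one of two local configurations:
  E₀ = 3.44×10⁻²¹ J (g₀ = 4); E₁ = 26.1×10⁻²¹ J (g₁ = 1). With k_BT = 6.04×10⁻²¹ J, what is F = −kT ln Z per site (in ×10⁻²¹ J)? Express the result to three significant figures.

-4.97 ×10⁻²¹ J

Eᵢ/kT = 0.56954, 4.3212.
Z = Σ gᵢe^(−Eᵢ/kT) = 4·e^(−0.56954) + 1·e^(−4.3212) = 2.2631 + 0.013284 = 2.2764.
F = −kT ln Z = −6.04 × ln(2.2764) = −6.04 × 0.82260 = -4.97 ×10⁻²¹ J.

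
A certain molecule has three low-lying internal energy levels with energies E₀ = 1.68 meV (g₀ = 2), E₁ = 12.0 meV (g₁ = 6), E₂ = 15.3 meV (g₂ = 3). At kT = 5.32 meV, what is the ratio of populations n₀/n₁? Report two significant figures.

2.3

n₀/n₁ = (g₀/g₁) exp[−(E₀−E₁)/kT] = (2/6) × exp(−(-10.32 meV)/(5.32 meV)) = (2/6) × exp(1.940) = 2.3.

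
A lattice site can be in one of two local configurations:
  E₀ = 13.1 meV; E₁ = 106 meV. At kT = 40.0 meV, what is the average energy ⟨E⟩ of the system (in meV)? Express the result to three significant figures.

Eᵢ/kT = 0.32750, 2.6500.
Z = Σ e^(−Eᵢ/kT) = e^(−0.32750) + e^(−2.6500) = 0.72072 + 0.070651 = 0.79137.
⟨E⟩ = Σ Eᵢ e^(−Eᵢ/kT) / Z = (13.1·0.72072 + 106·0.070651) / 0.79137 = 21.4 meV.

21.4 meV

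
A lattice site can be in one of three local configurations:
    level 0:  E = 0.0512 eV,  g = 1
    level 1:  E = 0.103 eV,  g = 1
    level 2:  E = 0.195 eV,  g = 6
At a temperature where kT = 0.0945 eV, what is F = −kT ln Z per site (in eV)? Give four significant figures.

-0.04903 eV

Eᵢ/kT = 0.541799, 1.08995, 2.06349.
Z = Σ gᵢe^(−Eᵢ/kT) = 1·e^(−0.541799) + 1·e^(−1.08995) + 6·e^(−2.06349) = 0.581701 + 0.336233 + 0.762060 = 1.67999.
F = −kT ln Z = −0.0945 × ln(1.67999) = −0.0945 × 0.518788 = -0.04903 eV.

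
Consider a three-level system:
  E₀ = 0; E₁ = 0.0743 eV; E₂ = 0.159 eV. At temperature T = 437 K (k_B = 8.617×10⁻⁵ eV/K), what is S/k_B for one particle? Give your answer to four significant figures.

0.4344

k_BT = 8.617×10⁻⁵ × 437 K = 0.0376563 eV.
Eᵢ/kT = 0, 1.97311, 4.22240.
Z = Σ e^(−Eᵢ/kT) = e^(−0) + e^(−1.97311) + e^(−4.22240) = 1.00000 + 0.139024 + 0.0146634 = 1.15369.
⟨E⟩ = Σ EᵢPᵢ = 0.0109743 eV.
S/k_B = ln Z + ⟨E⟩/kT = ln(1.15369) + 0.0109743/0.0376563 = 0.142966 + 0.291433 = 0.4344.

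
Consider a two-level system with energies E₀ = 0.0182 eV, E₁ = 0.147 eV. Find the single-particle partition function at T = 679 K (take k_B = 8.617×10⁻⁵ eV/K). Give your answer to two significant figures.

Z = 0.81

k_BT = 8.617×10⁻⁵ × 679 K = 0.05851 eV.
Eᵢ/kT = 0.3111, 2.512.
Z = Σ e^(−Eᵢ/kT) = e^(−0.3111) + e^(−2.512) = 0.7326 + 0.08111 = 0.8137.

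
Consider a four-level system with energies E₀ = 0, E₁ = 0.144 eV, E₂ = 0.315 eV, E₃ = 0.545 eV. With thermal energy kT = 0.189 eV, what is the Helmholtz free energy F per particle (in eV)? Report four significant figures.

-0.1016 eV

Eᵢ/kT = 0, 0.761905, 1.66667, 2.88360.
Z = Σ e^(−Eᵢ/kT) = e^(−0) + e^(−0.761905) + e^(−1.66667) + e^(−2.88360) = 1.00000 + 0.466776 + 0.188875 + 0.0559330 = 1.71158.
F = −kT ln Z = −0.189 × ln(1.71158) = −0.189 × 0.537417 = -0.1016 eV.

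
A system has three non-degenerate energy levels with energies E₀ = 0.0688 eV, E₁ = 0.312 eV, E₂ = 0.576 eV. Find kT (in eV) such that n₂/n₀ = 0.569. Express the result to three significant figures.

n₂/n₀ = exp[−(E₂−E₀)/kT] = 0.569.
⇒ (E₂−E₀)/kT = ln(1/0.569) = ln(1.7575) = 0.56389.
kT = 0.5072 eV / 0.56389 = 0.899 eV.

0.899 eV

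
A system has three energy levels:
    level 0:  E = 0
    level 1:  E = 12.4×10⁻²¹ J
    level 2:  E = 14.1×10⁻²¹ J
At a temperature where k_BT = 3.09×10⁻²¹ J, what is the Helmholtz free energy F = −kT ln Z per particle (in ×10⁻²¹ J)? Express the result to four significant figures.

Eᵢ/kT = 0, 4.01294, 4.56311.
Z = Σ e^(−Eᵢ/kT) = e^(−0) + e^(−4.01294) + e^(−4.56311) = 1.00000 + 0.0180802 + 0.0104296 = 1.02851.
F = −kT ln Z = −3.09 × ln(1.02851) = −3.09 × 0.0281112 = -0.08686 ×10⁻²¹ J.

-0.08686 ×10⁻²¹ J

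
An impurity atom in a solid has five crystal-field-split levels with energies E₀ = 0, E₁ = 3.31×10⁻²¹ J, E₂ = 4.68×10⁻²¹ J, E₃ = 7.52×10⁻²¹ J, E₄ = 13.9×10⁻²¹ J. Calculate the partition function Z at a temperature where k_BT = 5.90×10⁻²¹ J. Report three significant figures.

Z = 2.40

Eᵢ/kT = 0, 0.56102, 0.79322, 1.2746, 2.3559.
Z = Σ e^(−Eᵢ/kT) = e^(−0) + e^(−0.56102) + e^(−0.79322) + e^(−1.2746) + e^(−2.3559) = 1.0000 + 0.57063 + 0.45239 + 0.27954 + 0.094808 = 2.3974.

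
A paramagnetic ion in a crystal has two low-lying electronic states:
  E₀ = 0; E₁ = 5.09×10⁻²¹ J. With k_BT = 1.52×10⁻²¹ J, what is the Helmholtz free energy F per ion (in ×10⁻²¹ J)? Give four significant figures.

Eᵢ/kT = 0, 3.34868.
Z = Σ e^(−Eᵢ/kT) = e^(−0) + e^(−3.34868) = 1.00000 + 0.0351307 = 1.03513.
F = −kT ln Z = −1.52 × ln(1.03513) = −1.52 × 0.0345270 = -0.05248 ×10⁻²¹ J.

-0.05248 ×10⁻²¹ J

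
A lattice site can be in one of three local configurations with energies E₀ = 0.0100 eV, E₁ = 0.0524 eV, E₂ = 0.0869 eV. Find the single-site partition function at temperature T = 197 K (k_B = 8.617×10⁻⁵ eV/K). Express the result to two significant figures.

k_BT = 8.617×10⁻⁵ × 197 K = 0.01698 eV.
Eᵢ/kT = 0.5889, 3.086, 5.118.
Z = Σ e^(−Eᵢ/kT) = e^(−0.5889) + e^(−3.086) + e^(−5.118) = 0.5549 + 0.04568 + 0.005988 = 0.6066.

Z = 0.61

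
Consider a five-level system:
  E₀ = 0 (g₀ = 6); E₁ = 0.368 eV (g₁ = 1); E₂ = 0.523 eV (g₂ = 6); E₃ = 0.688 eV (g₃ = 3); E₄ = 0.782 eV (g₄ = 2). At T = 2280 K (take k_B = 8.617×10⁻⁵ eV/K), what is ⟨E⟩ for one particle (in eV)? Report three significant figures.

k_BT = 8.617×10⁻⁵ × 2280 K = 0.19647 eV.
Eᵢ/kT = 0, 1.8731, 2.6620, 3.5018, 3.9803.
Z = Σ gᵢe^(−Eᵢ/kT) = 6·e^(−0) + 1·e^(−1.8731) + 6·e^(−2.6620) + 3·e^(−3.5018) + 2·e^(−3.9803) = 6.0000 + 0.15365 + 0.41885 + 0.090429 + 0.037360 = 6.7003.
⟨E⟩ = Σ Eᵢ gᵢe^(−Eᵢ/kT) / Z = (0·6.0000 + 0.368·0.15365 + 0.523·0.41885 + 0.688·0.090429 + 0.782·0.037360) / 6.7003 = 0.0548 eV.

0.0548 eV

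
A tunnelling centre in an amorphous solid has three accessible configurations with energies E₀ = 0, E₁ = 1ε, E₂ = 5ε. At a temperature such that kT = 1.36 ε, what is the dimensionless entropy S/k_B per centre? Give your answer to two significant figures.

Eᵢ/kT = 0, 0.7353, 3.676.
Z = Σ e^(−Eᵢ/kT) = e^(−0) + e^(−0.7353) + e^(−3.676) = 1.000 + 0.4794 + 0.02532 = 1.505.
⟨E⟩ = Σ EᵢPᵢ = 0.4027 ε.
S/k_B = ln Z + ⟨E⟩/kT = ln(1.505) + 0.4027/1.36 = 0.4088 + 0.2961 = 0.70.

0.70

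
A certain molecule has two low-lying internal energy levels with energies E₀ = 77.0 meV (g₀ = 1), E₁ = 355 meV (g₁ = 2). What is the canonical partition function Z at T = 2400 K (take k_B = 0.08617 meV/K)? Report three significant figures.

k_BT = 0.08617 × 2400 K = 206.81 meV.
Eᵢ/kT = 0.37232, 1.7166.
Z = Σ gᵢe^(−Eᵢ/kT) = 1·e^(−0.37232) + 2·e^(−1.7166) = 0.68913 + 0.35935 = 1.0485.

Z = 1.05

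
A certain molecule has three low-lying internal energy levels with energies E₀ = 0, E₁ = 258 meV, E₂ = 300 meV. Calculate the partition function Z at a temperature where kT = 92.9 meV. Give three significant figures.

Z = 1.10

Eᵢ/kT = 0, 2.7772, 3.2293.
Z = Σ e^(−Eᵢ/kT) = e^(−0) + e^(−2.7772) + e^(−3.2293) = 1.0000 + 0.062212 + 0.039585 = 1.1018.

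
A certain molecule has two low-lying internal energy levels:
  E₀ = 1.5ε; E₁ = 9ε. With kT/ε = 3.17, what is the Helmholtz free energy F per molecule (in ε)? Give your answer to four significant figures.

Eᵢ/kT = 0.473186, 2.83912.
Z = Σ e^(−Eᵢ/kT) = e^(−0.473186) + e^(−2.83912) = 0.623014 + 0.0584771 = 0.681491.
F = −kT ln Z = −3.17 × ln(0.681491) = −3.17 × -0.383472 = 1.216 ε.

1.216 ε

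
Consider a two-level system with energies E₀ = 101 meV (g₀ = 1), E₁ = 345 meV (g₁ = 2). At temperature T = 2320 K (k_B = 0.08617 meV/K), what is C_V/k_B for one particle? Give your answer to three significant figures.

0.348

k_BT = 0.08617 × 2320 K = 199.91 meV.
Eᵢ/kT = 0.50523, 1.7258.
Z = Σ gᵢe^(−Eᵢ/kT) = 1·e^(−0.50523) + 2·e^(−1.7258) = 0.60337 + 0.35606 = 0.95943.
⟨E⟩ = 191.55 meV, ⟨E²⟩ = 50587 meV².
C_V/k_B = (⟨E²⟩ − ⟨E⟩²)/(kT)² = (50587 − 36691)/39964 = 0.348.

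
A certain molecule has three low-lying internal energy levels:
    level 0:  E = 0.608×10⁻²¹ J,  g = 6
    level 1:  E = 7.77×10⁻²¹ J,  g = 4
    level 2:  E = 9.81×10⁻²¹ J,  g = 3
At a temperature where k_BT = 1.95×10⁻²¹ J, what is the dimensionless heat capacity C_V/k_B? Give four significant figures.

Eᵢ/kT = 0.311795, 3.98462, 5.03077.
Z = Σ gᵢe^(−Eᵢ/kT) = 6·e^(−0.311795) + 4·e^(−3.98462) + 3·e^(−5.03077) = 4.39279 + 0.0743980 + 0.0196013 = 4.48679.
⟨E⟩ = 0.766958, ⟨E²⟩ = 1.78342.
C_V/k_B = (⟨E²⟩ − ⟨E⟩²)/(kT)² = (1.78342 − 0.588225)/3.80250 = 0.3143.

0.3143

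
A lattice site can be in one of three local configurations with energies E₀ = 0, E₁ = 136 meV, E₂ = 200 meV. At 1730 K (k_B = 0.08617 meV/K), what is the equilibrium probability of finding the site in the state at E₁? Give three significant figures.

0.241

k_BT = 0.08617 × 1730 K = 149.07 meV.
Eᵢ/kT = 0, 0.91232, 1.3417.
Z = Σ e^(−Eᵢ/kT) = e^(−0) + e^(−0.91232) + e^(−1.3417) = 1.0000 + 0.40159 + 0.26140 = 1.6630.
P₁ = e^(−E₁/kT) / Z = 0.40159/1.6630 = 0.241.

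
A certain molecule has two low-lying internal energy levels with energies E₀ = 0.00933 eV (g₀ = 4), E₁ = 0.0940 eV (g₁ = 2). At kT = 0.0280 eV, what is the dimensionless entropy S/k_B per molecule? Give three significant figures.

Eᵢ/kT = 0.33321, 3.3571.
Z = Σ gᵢe^(−Eᵢ/kT) = 4·e^(−0.33321) + 2·e^(−3.3571) = 2.8665 + 0.069672 = 2.9362.
⟨E⟩ = Σ EᵢPᵢ = 0.011339 eV.
S/k_B = ln Z + ⟨E⟩/kT = ln(2.9362) + 0.011339/0.0280 = 1.0771 + 0.40496 = 1.48.

1.48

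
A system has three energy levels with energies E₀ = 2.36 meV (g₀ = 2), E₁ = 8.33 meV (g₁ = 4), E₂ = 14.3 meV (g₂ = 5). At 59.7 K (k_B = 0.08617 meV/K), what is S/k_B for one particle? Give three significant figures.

k_BT = 0.08617 × 59.7 K = 5.1443 meV.
Eᵢ/kT = 0.45876, 1.6193, 2.7798.
Z = Σ gᵢe^(−Eᵢ/kT) = 2·e^(−0.45876) + 4·e^(−1.6193) + 5·e^(−2.7798) = 1.2641 + 0.79215 + 0.31025 = 2.3665.
⟨E⟩ = Σ EᵢPᵢ = 5.9237 meV.
S/k_B = ln Z + ⟨E⟩/kT = ln(2.3665) + 5.9237/5.1443 = 0.86141 + 1.1515 = 2.01.

2.01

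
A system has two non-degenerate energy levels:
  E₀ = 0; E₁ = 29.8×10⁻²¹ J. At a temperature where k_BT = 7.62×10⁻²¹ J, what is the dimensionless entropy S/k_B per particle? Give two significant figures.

0.097

Eᵢ/kT = 0, 3.911.
Z = Σ e^(−Eᵢ/kT) = e^(−0) + e^(−3.911) = 1.000 + 0.02002 = 1.020.
⟨E⟩ = Σ EᵢPᵢ = 0.5849 ×10⁻²¹ J.
S/k_B = ln Z + ⟨E⟩/kT = ln(1.020) + 0.5849/7.62 = 0.01980 + 0.07676 = 0.097.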